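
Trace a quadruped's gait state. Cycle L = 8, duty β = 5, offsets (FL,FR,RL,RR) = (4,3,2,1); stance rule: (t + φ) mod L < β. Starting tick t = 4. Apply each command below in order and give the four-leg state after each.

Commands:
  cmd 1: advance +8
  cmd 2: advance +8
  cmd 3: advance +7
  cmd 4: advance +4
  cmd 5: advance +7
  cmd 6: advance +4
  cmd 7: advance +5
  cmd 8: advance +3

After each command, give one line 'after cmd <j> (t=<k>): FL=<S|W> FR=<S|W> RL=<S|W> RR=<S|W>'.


after cmd 1 (t=12): FL=S FR=W RL=W RR=W
after cmd 2 (t=20): FL=S FR=W RL=W RR=W
after cmd 3 (t=27): FL=W FR=W RL=W RR=S
after cmd 4 (t=31): FL=S FR=S RL=S RR=S
after cmd 5 (t=38): FL=S FR=S RL=S RR=W
after cmd 6 (t=42): FL=W FR=W RL=S RR=S
after cmd 7 (t=47): FL=S FR=S RL=S RR=S
after cmd 8 (t=50): FL=W FR=W RL=S RR=S

start t=4: FL=S FR=W RL=W RR=W
cmd 1: advance +8 → t=12, phase=(0,7,6,5) → FL=S FR=W RL=W RR=W
cmd 2: advance +8 → t=20, phase=(0,7,6,5) → FL=S FR=W RL=W RR=W
cmd 3: advance +7 → t=27, phase=(7,6,5,4) → FL=W FR=W RL=W RR=S
cmd 4: advance +4 → t=31, phase=(3,2,1,0) → FL=S FR=S RL=S RR=S
cmd 5: advance +7 → t=38, phase=(2,1,0,7) → FL=S FR=S RL=S RR=W
cmd 6: advance +4 → t=42, phase=(6,5,4,3) → FL=W FR=W RL=S RR=S
cmd 7: advance +5 → t=47, phase=(3,2,1,0) → FL=S FR=S RL=S RR=S
cmd 8: advance +3 → t=50, phase=(6,5,4,3) → FL=W FR=W RL=S RR=S


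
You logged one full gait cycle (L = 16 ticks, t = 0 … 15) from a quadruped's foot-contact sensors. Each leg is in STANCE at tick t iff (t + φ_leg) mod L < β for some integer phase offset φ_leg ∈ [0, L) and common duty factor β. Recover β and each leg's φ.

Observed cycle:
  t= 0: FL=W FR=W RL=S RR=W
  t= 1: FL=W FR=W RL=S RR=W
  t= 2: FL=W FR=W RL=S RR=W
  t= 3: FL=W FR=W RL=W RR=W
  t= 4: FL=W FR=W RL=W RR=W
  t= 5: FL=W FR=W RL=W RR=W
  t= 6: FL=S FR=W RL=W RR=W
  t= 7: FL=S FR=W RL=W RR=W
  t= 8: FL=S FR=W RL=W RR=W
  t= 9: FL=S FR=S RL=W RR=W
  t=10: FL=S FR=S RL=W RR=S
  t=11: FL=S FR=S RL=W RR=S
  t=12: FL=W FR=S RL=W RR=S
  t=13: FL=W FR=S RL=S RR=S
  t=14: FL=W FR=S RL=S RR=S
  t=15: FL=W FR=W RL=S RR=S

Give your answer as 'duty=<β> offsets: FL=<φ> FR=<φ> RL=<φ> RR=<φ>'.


duty β = stance ticks per leg = 6
FL: stance ticks = 6; W→S at t=6 → φ=10
FR: stance ticks = 6; W→S at t=9 → φ=7
RL: stance ticks = 6; W→S at t=13 → φ=3
RR: stance ticks = 6; W→S at t=10 → φ=6

duty=6 offsets: FL=10 FR=7 RL=3 RR=6


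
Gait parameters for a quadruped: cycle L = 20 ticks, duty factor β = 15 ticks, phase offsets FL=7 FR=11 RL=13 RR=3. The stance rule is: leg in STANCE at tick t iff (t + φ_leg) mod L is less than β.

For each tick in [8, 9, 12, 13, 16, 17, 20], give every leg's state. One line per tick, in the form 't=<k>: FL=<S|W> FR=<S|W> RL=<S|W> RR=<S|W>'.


t=8: FL=W FR=W RL=S RR=S
t=9: FL=W FR=S RL=S RR=S
t=12: FL=W FR=S RL=S RR=W
t=13: FL=S FR=S RL=S RR=W
t=16: FL=S FR=S RL=S RR=W
t=17: FL=S FR=S RL=S RR=S
t=20: FL=S FR=S RL=S RR=S

t=8: phase=(15,19,1,11) vs β=15 → FL=W FR=W RL=S RR=S
t=9: phase=(16,0,2,12) vs β=15 → FL=W FR=S RL=S RR=S
t=12: phase=(19,3,5,15) vs β=15 → FL=W FR=S RL=S RR=W
t=13: phase=(0,4,6,16) vs β=15 → FL=S FR=S RL=S RR=W
t=16: phase=(3,7,9,19) vs β=15 → FL=S FR=S RL=S RR=W
t=17: phase=(4,8,10,0) vs β=15 → FL=S FR=S RL=S RR=S
t=20: phase=(7,11,13,3) vs β=15 → FL=S FR=S RL=S RR=S


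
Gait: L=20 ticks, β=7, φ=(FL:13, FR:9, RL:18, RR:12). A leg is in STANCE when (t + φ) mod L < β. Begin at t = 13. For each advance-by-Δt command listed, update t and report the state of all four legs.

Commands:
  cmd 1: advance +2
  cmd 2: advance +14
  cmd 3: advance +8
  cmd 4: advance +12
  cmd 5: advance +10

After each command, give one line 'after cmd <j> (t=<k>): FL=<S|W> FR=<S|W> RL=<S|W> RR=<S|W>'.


after cmd 1 (t=15): FL=W FR=S RL=W RR=W
after cmd 2 (t=29): FL=S FR=W RL=W RR=S
after cmd 3 (t=37): FL=W FR=S RL=W RR=W
after cmd 4 (t=49): FL=S FR=W RL=W RR=S
after cmd 5 (t=59): FL=W FR=W RL=W RR=W

start t=13: FL=S FR=S RL=W RR=S
cmd 1: advance +2 → t=15, phase=(8,4,13,7) → FL=W FR=S RL=W RR=W
cmd 2: advance +14 → t=29, phase=(2,18,7,1) → FL=S FR=W RL=W RR=S
cmd 3: advance +8 → t=37, phase=(10,6,15,9) → FL=W FR=S RL=W RR=W
cmd 4: advance +12 → t=49, phase=(2,18,7,1) → FL=S FR=W RL=W RR=S
cmd 5: advance +10 → t=59, phase=(12,8,17,11) → FL=W FR=W RL=W RR=W


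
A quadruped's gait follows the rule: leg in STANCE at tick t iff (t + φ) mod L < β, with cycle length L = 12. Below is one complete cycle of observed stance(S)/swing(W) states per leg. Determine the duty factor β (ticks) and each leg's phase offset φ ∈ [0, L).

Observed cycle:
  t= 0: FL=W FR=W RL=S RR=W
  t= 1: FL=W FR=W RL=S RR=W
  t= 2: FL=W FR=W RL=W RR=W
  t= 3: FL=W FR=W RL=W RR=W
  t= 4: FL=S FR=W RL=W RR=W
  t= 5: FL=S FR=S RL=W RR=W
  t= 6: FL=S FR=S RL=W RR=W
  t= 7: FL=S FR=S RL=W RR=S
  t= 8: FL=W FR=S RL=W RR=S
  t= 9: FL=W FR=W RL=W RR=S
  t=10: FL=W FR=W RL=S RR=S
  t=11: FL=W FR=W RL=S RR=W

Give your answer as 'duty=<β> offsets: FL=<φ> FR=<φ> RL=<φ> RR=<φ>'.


duty=4 offsets: FL=8 FR=7 RL=2 RR=5

duty β = stance ticks per leg = 4
FL: stance ticks = 4; W→S at t=4 → φ=8
FR: stance ticks = 4; W→S at t=5 → φ=7
RL: stance ticks = 4; W→S at t=10 → φ=2
RR: stance ticks = 4; W→S at t=7 → φ=5


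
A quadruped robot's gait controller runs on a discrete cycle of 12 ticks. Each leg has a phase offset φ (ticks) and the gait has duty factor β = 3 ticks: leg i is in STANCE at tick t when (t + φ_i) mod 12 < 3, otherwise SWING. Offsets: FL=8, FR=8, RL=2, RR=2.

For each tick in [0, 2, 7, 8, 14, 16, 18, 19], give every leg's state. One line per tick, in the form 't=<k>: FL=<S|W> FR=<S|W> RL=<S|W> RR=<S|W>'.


t=0: phase=(8,8,2,2) vs β=3 → FL=W FR=W RL=S RR=S
t=2: phase=(10,10,4,4) vs β=3 → FL=W FR=W RL=W RR=W
t=7: phase=(3,3,9,9) vs β=3 → FL=W FR=W RL=W RR=W
t=8: phase=(4,4,10,10) vs β=3 → FL=W FR=W RL=W RR=W
t=14: phase=(10,10,4,4) vs β=3 → FL=W FR=W RL=W RR=W
t=16: phase=(0,0,6,6) vs β=3 → FL=S FR=S RL=W RR=W
t=18: phase=(2,2,8,8) vs β=3 → FL=S FR=S RL=W RR=W
t=19: phase=(3,3,9,9) vs β=3 → FL=W FR=W RL=W RR=W

t=0: FL=W FR=W RL=S RR=S
t=2: FL=W FR=W RL=W RR=W
t=7: FL=W FR=W RL=W RR=W
t=8: FL=W FR=W RL=W RR=W
t=14: FL=W FR=W RL=W RR=W
t=16: FL=S FR=S RL=W RR=W
t=18: FL=S FR=S RL=W RR=W
t=19: FL=W FR=W RL=W RR=W


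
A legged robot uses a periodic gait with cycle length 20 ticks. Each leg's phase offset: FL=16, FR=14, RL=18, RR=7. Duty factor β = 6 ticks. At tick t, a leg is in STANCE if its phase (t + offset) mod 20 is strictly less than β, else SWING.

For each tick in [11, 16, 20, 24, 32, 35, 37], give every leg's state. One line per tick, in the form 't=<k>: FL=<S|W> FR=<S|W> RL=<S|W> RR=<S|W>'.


t=11: FL=W FR=S RL=W RR=W
t=16: FL=W FR=W RL=W RR=S
t=20: FL=W FR=W RL=W RR=W
t=24: FL=S FR=W RL=S RR=W
t=32: FL=W FR=W RL=W RR=W
t=35: FL=W FR=W RL=W RR=S
t=37: FL=W FR=W RL=W RR=S

t=11: phase=(7,5,9,18) vs β=6 → FL=W FR=S RL=W RR=W
t=16: phase=(12,10,14,3) vs β=6 → FL=W FR=W RL=W RR=S
t=20: phase=(16,14,18,7) vs β=6 → FL=W FR=W RL=W RR=W
t=24: phase=(0,18,2,11) vs β=6 → FL=S FR=W RL=S RR=W
t=32: phase=(8,6,10,19) vs β=6 → FL=W FR=W RL=W RR=W
t=35: phase=(11,9,13,2) vs β=6 → FL=W FR=W RL=W RR=S
t=37: phase=(13,11,15,4) vs β=6 → FL=W FR=W RL=W RR=S


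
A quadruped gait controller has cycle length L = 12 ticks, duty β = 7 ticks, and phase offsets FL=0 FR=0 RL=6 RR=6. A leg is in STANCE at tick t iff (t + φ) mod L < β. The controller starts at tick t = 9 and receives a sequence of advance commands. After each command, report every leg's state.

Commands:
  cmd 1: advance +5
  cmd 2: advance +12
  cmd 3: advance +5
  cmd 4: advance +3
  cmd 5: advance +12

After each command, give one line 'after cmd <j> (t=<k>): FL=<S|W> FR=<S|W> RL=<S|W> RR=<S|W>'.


after cmd 1 (t=14): FL=S FR=S RL=W RR=W
after cmd 2 (t=26): FL=S FR=S RL=W RR=W
after cmd 3 (t=31): FL=W FR=W RL=S RR=S
after cmd 4 (t=34): FL=W FR=W RL=S RR=S
after cmd 5 (t=46): FL=W FR=W RL=S RR=S

start t=9: FL=W FR=W RL=S RR=S
cmd 1: advance +5 → t=14, phase=(2,2,8,8) → FL=S FR=S RL=W RR=W
cmd 2: advance +12 → t=26, phase=(2,2,8,8) → FL=S FR=S RL=W RR=W
cmd 3: advance +5 → t=31, phase=(7,7,1,1) → FL=W FR=W RL=S RR=S
cmd 4: advance +3 → t=34, phase=(10,10,4,4) → FL=W FR=W RL=S RR=S
cmd 5: advance +12 → t=46, phase=(10,10,4,4) → FL=W FR=W RL=S RR=S


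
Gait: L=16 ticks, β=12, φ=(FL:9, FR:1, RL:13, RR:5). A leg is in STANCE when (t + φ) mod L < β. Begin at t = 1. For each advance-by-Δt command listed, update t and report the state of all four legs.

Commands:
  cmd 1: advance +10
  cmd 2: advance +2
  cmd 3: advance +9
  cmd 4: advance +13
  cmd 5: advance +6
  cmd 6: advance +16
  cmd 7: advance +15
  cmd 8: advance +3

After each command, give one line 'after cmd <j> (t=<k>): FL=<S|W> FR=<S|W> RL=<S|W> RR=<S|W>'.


start t=1: FL=S FR=S RL=W RR=S
cmd 1: advance +10 → t=11, phase=(4,12,8,0) → FL=S FR=W RL=S RR=S
cmd 2: advance +2 → t=13, phase=(6,14,10,2) → FL=S FR=W RL=S RR=S
cmd 3: advance +9 → t=22, phase=(15,7,3,11) → FL=W FR=S RL=S RR=S
cmd 4: advance +13 → t=35, phase=(12,4,0,8) → FL=W FR=S RL=S RR=S
cmd 5: advance +6 → t=41, phase=(2,10,6,14) → FL=S FR=S RL=S RR=W
cmd 6: advance +16 → t=57, phase=(2,10,6,14) → FL=S FR=S RL=S RR=W
cmd 7: advance +15 → t=72, phase=(1,9,5,13) → FL=S FR=S RL=S RR=W
cmd 8: advance +3 → t=75, phase=(4,12,8,0) → FL=S FR=W RL=S RR=S

after cmd 1 (t=11): FL=S FR=W RL=S RR=S
after cmd 2 (t=13): FL=S FR=W RL=S RR=S
after cmd 3 (t=22): FL=W FR=S RL=S RR=S
after cmd 4 (t=35): FL=W FR=S RL=S RR=S
after cmd 5 (t=41): FL=S FR=S RL=S RR=W
after cmd 6 (t=57): FL=S FR=S RL=S RR=W
after cmd 7 (t=72): FL=S FR=S RL=S RR=W
after cmd 8 (t=75): FL=S FR=W RL=S RR=S


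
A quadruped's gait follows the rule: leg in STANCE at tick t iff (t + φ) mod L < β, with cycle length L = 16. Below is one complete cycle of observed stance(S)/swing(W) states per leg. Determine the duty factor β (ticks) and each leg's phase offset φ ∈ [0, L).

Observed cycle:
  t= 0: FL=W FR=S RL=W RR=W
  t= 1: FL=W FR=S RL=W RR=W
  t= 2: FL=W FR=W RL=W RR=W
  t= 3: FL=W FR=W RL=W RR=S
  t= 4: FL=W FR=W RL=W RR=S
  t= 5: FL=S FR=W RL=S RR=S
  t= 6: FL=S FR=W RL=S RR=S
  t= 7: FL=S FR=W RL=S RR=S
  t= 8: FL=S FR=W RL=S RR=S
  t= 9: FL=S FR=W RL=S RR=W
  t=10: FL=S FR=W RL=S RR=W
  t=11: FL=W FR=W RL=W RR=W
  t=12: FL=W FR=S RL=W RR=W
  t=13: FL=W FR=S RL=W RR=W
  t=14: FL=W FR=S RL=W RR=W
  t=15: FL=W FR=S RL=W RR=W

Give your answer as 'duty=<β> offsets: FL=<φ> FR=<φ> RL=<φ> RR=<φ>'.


duty β = stance ticks per leg = 6
FL: stance ticks = 6; W→S at t=5 → φ=11
FR: stance ticks = 6; W→S at t=12 → φ=4
RL: stance ticks = 6; W→S at t=5 → φ=11
RR: stance ticks = 6; W→S at t=3 → φ=13

duty=6 offsets: FL=11 FR=4 RL=11 RR=13


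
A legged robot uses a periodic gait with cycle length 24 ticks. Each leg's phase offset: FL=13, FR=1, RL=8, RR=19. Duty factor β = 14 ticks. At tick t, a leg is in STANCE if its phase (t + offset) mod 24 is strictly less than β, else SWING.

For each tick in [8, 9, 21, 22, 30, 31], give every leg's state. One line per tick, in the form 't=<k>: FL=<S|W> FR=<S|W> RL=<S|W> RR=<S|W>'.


t=8: FL=W FR=S RL=W RR=S
t=9: FL=W FR=S RL=W RR=S
t=21: FL=S FR=W RL=S RR=W
t=22: FL=S FR=W RL=S RR=W
t=30: FL=W FR=S RL=W RR=S
t=31: FL=W FR=S RL=W RR=S

t=8: phase=(21,9,16,3) vs β=14 → FL=W FR=S RL=W RR=S
t=9: phase=(22,10,17,4) vs β=14 → FL=W FR=S RL=W RR=S
t=21: phase=(10,22,5,16) vs β=14 → FL=S FR=W RL=S RR=W
t=22: phase=(11,23,6,17) vs β=14 → FL=S FR=W RL=S RR=W
t=30: phase=(19,7,14,1) vs β=14 → FL=W FR=S RL=W RR=S
t=31: phase=(20,8,15,2) vs β=14 → FL=W FR=S RL=W RR=S


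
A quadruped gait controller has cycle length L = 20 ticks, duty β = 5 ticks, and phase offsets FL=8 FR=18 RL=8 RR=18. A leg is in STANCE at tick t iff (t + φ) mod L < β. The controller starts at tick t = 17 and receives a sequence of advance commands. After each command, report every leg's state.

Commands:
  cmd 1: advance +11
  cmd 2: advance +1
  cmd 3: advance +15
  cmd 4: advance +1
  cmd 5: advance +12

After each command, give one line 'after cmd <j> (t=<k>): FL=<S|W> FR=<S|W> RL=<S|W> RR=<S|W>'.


start t=17: FL=W FR=W RL=W RR=W
cmd 1: advance +11 → t=28, phase=(16,6,16,6) → FL=W FR=W RL=W RR=W
cmd 2: advance +1 → t=29, phase=(17,7,17,7) → FL=W FR=W RL=W RR=W
cmd 3: advance +15 → t=44, phase=(12,2,12,2) → FL=W FR=S RL=W RR=S
cmd 4: advance +1 → t=45, phase=(13,3,13,3) → FL=W FR=S RL=W RR=S
cmd 5: advance +12 → t=57, phase=(5,15,5,15) → FL=W FR=W RL=W RR=W

after cmd 1 (t=28): FL=W FR=W RL=W RR=W
after cmd 2 (t=29): FL=W FR=W RL=W RR=W
after cmd 3 (t=44): FL=W FR=S RL=W RR=S
after cmd 4 (t=45): FL=W FR=S RL=W RR=S
after cmd 5 (t=57): FL=W FR=W RL=W RR=W


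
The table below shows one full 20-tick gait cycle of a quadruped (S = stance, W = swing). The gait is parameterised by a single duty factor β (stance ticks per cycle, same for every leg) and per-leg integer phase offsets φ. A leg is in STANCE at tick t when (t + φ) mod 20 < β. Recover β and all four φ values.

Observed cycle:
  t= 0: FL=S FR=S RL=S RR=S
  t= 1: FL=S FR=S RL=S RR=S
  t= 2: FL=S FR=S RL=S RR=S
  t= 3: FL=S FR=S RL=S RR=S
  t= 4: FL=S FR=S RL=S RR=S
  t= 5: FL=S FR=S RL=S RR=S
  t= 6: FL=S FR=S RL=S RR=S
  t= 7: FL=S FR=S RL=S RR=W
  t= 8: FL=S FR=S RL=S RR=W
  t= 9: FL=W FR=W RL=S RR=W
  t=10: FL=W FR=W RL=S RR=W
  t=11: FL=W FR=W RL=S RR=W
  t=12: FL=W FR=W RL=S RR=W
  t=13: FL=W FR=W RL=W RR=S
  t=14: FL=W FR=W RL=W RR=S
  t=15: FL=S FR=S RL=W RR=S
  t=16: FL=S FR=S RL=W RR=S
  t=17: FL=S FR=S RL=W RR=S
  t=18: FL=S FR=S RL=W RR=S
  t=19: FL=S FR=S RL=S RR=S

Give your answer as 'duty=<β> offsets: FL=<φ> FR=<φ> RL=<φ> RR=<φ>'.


duty=14 offsets: FL=5 FR=5 RL=1 RR=7

duty β = stance ticks per leg = 14
FL: stance ticks = 14; W→S at t=15 → φ=5
FR: stance ticks = 14; W→S at t=15 → φ=5
RL: stance ticks = 14; W→S at t=19 → φ=1
RR: stance ticks = 14; W→S at t=13 → φ=7


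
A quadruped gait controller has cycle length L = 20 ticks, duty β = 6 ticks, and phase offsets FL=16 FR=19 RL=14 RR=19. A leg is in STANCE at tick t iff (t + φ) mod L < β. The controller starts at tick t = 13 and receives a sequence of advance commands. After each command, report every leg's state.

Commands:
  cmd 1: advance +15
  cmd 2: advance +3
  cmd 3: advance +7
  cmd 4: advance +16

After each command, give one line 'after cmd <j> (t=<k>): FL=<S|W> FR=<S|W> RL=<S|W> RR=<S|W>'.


after cmd 1 (t=28): FL=S FR=W RL=S RR=W
after cmd 2 (t=31): FL=W FR=W RL=S RR=W
after cmd 3 (t=38): FL=W FR=W RL=W RR=W
after cmd 4 (t=54): FL=W FR=W RL=W RR=W

start t=13: FL=W FR=W RL=W RR=W
cmd 1: advance +15 → t=28, phase=(4,7,2,7) → FL=S FR=W RL=S RR=W
cmd 2: advance +3 → t=31, phase=(7,10,5,10) → FL=W FR=W RL=S RR=W
cmd 3: advance +7 → t=38, phase=(14,17,12,17) → FL=W FR=W RL=W RR=W
cmd 4: advance +16 → t=54, phase=(10,13,8,13) → FL=W FR=W RL=W RR=W


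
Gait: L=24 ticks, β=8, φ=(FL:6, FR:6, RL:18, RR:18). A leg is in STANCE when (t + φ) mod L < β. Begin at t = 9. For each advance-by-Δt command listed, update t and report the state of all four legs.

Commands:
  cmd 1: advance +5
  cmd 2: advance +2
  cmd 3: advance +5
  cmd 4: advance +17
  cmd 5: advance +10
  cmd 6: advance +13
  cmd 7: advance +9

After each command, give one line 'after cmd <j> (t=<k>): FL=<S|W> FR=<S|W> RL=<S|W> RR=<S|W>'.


after cmd 1 (t=14): FL=W FR=W RL=W RR=W
after cmd 2 (t=16): FL=W FR=W RL=W RR=W
after cmd 3 (t=21): FL=S FR=S RL=W RR=W
after cmd 4 (t=38): FL=W FR=W RL=W RR=W
after cmd 5 (t=48): FL=S FR=S RL=W RR=W
after cmd 6 (t=61): FL=W FR=W RL=S RR=S
after cmd 7 (t=70): FL=S FR=S RL=W RR=W

start t=9: FL=W FR=W RL=S RR=S
cmd 1: advance +5 → t=14, phase=(20,20,8,8) → FL=W FR=W RL=W RR=W
cmd 2: advance +2 → t=16, phase=(22,22,10,10) → FL=W FR=W RL=W RR=W
cmd 3: advance +5 → t=21, phase=(3,3,15,15) → FL=S FR=S RL=W RR=W
cmd 4: advance +17 → t=38, phase=(20,20,8,8) → FL=W FR=W RL=W RR=W
cmd 5: advance +10 → t=48, phase=(6,6,18,18) → FL=S FR=S RL=W RR=W
cmd 6: advance +13 → t=61, phase=(19,19,7,7) → FL=W FR=W RL=S RR=S
cmd 7: advance +9 → t=70, phase=(4,4,16,16) → FL=S FR=S RL=W RR=W


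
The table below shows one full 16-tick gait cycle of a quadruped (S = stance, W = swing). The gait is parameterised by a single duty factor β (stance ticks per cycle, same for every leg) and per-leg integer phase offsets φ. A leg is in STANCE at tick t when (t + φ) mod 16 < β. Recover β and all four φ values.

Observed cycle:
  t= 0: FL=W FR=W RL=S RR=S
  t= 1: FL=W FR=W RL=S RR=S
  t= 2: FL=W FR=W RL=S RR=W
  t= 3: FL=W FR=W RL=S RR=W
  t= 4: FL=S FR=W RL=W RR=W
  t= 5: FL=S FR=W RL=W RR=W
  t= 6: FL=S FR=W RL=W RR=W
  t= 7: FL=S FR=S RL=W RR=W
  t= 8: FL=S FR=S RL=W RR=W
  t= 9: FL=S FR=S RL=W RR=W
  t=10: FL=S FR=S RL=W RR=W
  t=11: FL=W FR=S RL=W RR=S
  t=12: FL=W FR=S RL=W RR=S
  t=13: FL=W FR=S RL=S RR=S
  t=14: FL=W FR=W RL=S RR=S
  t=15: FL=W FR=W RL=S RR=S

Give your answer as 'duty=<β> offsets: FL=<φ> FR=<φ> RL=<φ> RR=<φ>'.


duty=7 offsets: FL=12 FR=9 RL=3 RR=5

duty β = stance ticks per leg = 7
FL: stance ticks = 7; W→S at t=4 → φ=12
FR: stance ticks = 7; W→S at t=7 → φ=9
RL: stance ticks = 7; W→S at t=13 → φ=3
RR: stance ticks = 7; W→S at t=11 → φ=5


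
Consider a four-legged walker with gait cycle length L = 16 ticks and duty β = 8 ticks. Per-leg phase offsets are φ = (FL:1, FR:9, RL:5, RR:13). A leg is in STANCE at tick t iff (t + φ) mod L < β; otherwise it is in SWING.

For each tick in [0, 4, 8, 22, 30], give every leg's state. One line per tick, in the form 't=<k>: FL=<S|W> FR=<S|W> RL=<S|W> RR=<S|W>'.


t=0: FL=S FR=W RL=S RR=W
t=4: FL=S FR=W RL=W RR=S
t=8: FL=W FR=S RL=W RR=S
t=22: FL=S FR=W RL=W RR=S
t=30: FL=W FR=S RL=S RR=W

t=0: phase=(1,9,5,13) vs β=8 → FL=S FR=W RL=S RR=W
t=4: phase=(5,13,9,1) vs β=8 → FL=S FR=W RL=W RR=S
t=8: phase=(9,1,13,5) vs β=8 → FL=W FR=S RL=W RR=S
t=22: phase=(7,15,11,3) vs β=8 → FL=S FR=W RL=W RR=S
t=30: phase=(15,7,3,11) vs β=8 → FL=W FR=S RL=S RR=W


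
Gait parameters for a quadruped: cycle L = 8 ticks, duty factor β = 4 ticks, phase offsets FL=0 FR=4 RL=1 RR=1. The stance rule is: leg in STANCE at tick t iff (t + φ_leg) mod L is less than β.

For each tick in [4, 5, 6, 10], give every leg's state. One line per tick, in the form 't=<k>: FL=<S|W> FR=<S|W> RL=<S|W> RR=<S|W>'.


t=4: phase=(4,0,5,5) vs β=4 → FL=W FR=S RL=W RR=W
t=5: phase=(5,1,6,6) vs β=4 → FL=W FR=S RL=W RR=W
t=6: phase=(6,2,7,7) vs β=4 → FL=W FR=S RL=W RR=W
t=10: phase=(2,6,3,3) vs β=4 → FL=S FR=W RL=S RR=S

t=4: FL=W FR=S RL=W RR=W
t=5: FL=W FR=S RL=W RR=W
t=6: FL=W FR=S RL=W RR=W
t=10: FL=S FR=W RL=S RR=S


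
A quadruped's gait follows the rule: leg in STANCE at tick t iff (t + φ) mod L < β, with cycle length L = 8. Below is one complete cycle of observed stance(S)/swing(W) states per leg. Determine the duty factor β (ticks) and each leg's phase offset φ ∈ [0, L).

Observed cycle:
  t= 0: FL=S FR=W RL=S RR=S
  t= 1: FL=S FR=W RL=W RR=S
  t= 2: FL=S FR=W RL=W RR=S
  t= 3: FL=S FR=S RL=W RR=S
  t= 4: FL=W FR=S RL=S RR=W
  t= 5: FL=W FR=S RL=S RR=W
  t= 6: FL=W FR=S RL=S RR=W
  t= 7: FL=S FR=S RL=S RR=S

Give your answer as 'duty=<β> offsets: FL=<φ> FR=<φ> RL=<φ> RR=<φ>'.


duty β = stance ticks per leg = 5
FL: stance ticks = 5; W→S at t=7 → φ=1
FR: stance ticks = 5; W→S at t=3 → φ=5
RL: stance ticks = 5; W→S at t=4 → φ=4
RR: stance ticks = 5; W→S at t=7 → φ=1

duty=5 offsets: FL=1 FR=5 RL=4 RR=1


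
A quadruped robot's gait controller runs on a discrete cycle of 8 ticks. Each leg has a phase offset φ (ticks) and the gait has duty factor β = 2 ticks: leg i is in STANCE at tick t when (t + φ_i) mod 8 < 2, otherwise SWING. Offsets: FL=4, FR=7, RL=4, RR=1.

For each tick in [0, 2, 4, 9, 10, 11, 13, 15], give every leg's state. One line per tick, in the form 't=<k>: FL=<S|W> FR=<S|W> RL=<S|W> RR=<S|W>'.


t=0: FL=W FR=W RL=W RR=S
t=2: FL=W FR=S RL=W RR=W
t=4: FL=S FR=W RL=S RR=W
t=9: FL=W FR=S RL=W RR=W
t=10: FL=W FR=S RL=W RR=W
t=11: FL=W FR=W RL=W RR=W
t=13: FL=S FR=W RL=S RR=W
t=15: FL=W FR=W RL=W RR=S

t=0: phase=(4,7,4,1) vs β=2 → FL=W FR=W RL=W RR=S
t=2: phase=(6,1,6,3) vs β=2 → FL=W FR=S RL=W RR=W
t=4: phase=(0,3,0,5) vs β=2 → FL=S FR=W RL=S RR=W
t=9: phase=(5,0,5,2) vs β=2 → FL=W FR=S RL=W RR=W
t=10: phase=(6,1,6,3) vs β=2 → FL=W FR=S RL=W RR=W
t=11: phase=(7,2,7,4) vs β=2 → FL=W FR=W RL=W RR=W
t=13: phase=(1,4,1,6) vs β=2 → FL=S FR=W RL=S RR=W
t=15: phase=(3,6,3,0) vs β=2 → FL=W FR=W RL=W RR=S


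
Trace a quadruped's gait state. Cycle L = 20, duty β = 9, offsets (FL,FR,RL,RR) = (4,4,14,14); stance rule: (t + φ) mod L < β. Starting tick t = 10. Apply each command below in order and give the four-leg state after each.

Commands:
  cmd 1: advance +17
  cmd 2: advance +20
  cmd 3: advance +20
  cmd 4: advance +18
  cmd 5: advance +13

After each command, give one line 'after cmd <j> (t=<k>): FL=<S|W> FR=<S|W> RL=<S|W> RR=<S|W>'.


after cmd 1 (t=27): FL=W FR=W RL=S RR=S
after cmd 2 (t=47): FL=W FR=W RL=S RR=S
after cmd 3 (t=67): FL=W FR=W RL=S RR=S
after cmd 4 (t=85): FL=W FR=W RL=W RR=W
after cmd 5 (t=98): FL=S FR=S RL=W RR=W

start t=10: FL=W FR=W RL=S RR=S
cmd 1: advance +17 → t=27, phase=(11,11,1,1) → FL=W FR=W RL=S RR=S
cmd 2: advance +20 → t=47, phase=(11,11,1,1) → FL=W FR=W RL=S RR=S
cmd 3: advance +20 → t=67, phase=(11,11,1,1) → FL=W FR=W RL=S RR=S
cmd 4: advance +18 → t=85, phase=(9,9,19,19) → FL=W FR=W RL=W RR=W
cmd 5: advance +13 → t=98, phase=(2,2,12,12) → FL=S FR=S RL=W RR=W


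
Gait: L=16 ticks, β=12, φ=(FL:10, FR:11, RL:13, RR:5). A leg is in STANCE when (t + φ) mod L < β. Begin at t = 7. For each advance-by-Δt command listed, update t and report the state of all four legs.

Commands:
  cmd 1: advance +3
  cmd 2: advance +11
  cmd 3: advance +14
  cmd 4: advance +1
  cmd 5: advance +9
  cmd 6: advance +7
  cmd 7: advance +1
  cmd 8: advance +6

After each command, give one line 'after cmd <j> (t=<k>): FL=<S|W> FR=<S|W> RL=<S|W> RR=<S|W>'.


after cmd 1 (t=10): FL=S FR=S RL=S RR=W
after cmd 2 (t=21): FL=W FR=S RL=S RR=S
after cmd 3 (t=35): FL=W FR=W RL=S RR=S
after cmd 4 (t=36): FL=W FR=W RL=S RR=S
after cmd 5 (t=45): FL=S FR=S RL=S RR=S
after cmd 6 (t=52): FL=W FR=W RL=S RR=S
after cmd 7 (t=53): FL=W FR=S RL=S RR=S
after cmd 8 (t=59): FL=S FR=S RL=S RR=S

start t=7: FL=S FR=S RL=S RR=W
cmd 1: advance +3 → t=10, phase=(4,5,7,15) → FL=S FR=S RL=S RR=W
cmd 2: advance +11 → t=21, phase=(15,0,2,10) → FL=W FR=S RL=S RR=S
cmd 3: advance +14 → t=35, phase=(13,14,0,8) → FL=W FR=W RL=S RR=S
cmd 4: advance +1 → t=36, phase=(14,15,1,9) → FL=W FR=W RL=S RR=S
cmd 5: advance +9 → t=45, phase=(7,8,10,2) → FL=S FR=S RL=S RR=S
cmd 6: advance +7 → t=52, phase=(14,15,1,9) → FL=W FR=W RL=S RR=S
cmd 7: advance +1 → t=53, phase=(15,0,2,10) → FL=W FR=S RL=S RR=S
cmd 8: advance +6 → t=59, phase=(5,6,8,0) → FL=S FR=S RL=S RR=S


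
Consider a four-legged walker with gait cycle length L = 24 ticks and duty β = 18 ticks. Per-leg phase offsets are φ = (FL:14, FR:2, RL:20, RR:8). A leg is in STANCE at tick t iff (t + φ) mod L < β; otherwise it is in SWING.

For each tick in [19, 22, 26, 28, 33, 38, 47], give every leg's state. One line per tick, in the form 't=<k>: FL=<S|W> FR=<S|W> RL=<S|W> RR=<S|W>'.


t=19: phase=(9,21,15,3) vs β=18 → FL=S FR=W RL=S RR=S
t=22: phase=(12,0,18,6) vs β=18 → FL=S FR=S RL=W RR=S
t=26: phase=(16,4,22,10) vs β=18 → FL=S FR=S RL=W RR=S
t=28: phase=(18,6,0,12) vs β=18 → FL=W FR=S RL=S RR=S
t=33: phase=(23,11,5,17) vs β=18 → FL=W FR=S RL=S RR=S
t=38: phase=(4,16,10,22) vs β=18 → FL=S FR=S RL=S RR=W
t=47: phase=(13,1,19,7) vs β=18 → FL=S FR=S RL=W RR=S

t=19: FL=S FR=W RL=S RR=S
t=22: FL=S FR=S RL=W RR=S
t=26: FL=S FR=S RL=W RR=S
t=28: FL=W FR=S RL=S RR=S
t=33: FL=W FR=S RL=S RR=S
t=38: FL=S FR=S RL=S RR=W
t=47: FL=S FR=S RL=W RR=S


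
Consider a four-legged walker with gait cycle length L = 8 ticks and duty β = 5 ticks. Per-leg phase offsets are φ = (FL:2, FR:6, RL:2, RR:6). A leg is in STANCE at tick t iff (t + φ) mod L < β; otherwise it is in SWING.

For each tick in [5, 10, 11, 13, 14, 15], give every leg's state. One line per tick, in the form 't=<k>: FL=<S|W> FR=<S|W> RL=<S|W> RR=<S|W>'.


t=5: phase=(7,3,7,3) vs β=5 → FL=W FR=S RL=W RR=S
t=10: phase=(4,0,4,0) vs β=5 → FL=S FR=S RL=S RR=S
t=11: phase=(5,1,5,1) vs β=5 → FL=W FR=S RL=W RR=S
t=13: phase=(7,3,7,3) vs β=5 → FL=W FR=S RL=W RR=S
t=14: phase=(0,4,0,4) vs β=5 → FL=S FR=S RL=S RR=S
t=15: phase=(1,5,1,5) vs β=5 → FL=S FR=W RL=S RR=W

t=5: FL=W FR=S RL=W RR=S
t=10: FL=S FR=S RL=S RR=S
t=11: FL=W FR=S RL=W RR=S
t=13: FL=W FR=S RL=W RR=S
t=14: FL=S FR=S RL=S RR=S
t=15: FL=S FR=W RL=S RR=W


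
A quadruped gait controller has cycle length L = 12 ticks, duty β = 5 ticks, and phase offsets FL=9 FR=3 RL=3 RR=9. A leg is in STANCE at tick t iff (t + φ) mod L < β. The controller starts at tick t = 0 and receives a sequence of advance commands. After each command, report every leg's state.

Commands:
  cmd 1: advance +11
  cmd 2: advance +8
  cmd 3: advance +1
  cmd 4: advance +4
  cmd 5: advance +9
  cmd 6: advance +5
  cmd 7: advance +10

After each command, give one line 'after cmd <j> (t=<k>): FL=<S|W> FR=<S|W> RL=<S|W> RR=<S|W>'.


start t=0: FL=W FR=S RL=S RR=W
cmd 1: advance +11 → t=11, phase=(8,2,2,8) → FL=W FR=S RL=S RR=W
cmd 2: advance +8 → t=19, phase=(4,10,10,4) → FL=S FR=W RL=W RR=S
cmd 3: advance +1 → t=20, phase=(5,11,11,5) → FL=W FR=W RL=W RR=W
cmd 4: advance +4 → t=24, phase=(9,3,3,9) → FL=W FR=S RL=S RR=W
cmd 5: advance +9 → t=33, phase=(6,0,0,6) → FL=W FR=S RL=S RR=W
cmd 6: advance +5 → t=38, phase=(11,5,5,11) → FL=W FR=W RL=W RR=W
cmd 7: advance +10 → t=48, phase=(9,3,3,9) → FL=W FR=S RL=S RR=W

after cmd 1 (t=11): FL=W FR=S RL=S RR=W
after cmd 2 (t=19): FL=S FR=W RL=W RR=S
after cmd 3 (t=20): FL=W FR=W RL=W RR=W
after cmd 4 (t=24): FL=W FR=S RL=S RR=W
after cmd 5 (t=33): FL=W FR=S RL=S RR=W
after cmd 6 (t=38): FL=W FR=W RL=W RR=W
after cmd 7 (t=48): FL=W FR=S RL=S RR=W


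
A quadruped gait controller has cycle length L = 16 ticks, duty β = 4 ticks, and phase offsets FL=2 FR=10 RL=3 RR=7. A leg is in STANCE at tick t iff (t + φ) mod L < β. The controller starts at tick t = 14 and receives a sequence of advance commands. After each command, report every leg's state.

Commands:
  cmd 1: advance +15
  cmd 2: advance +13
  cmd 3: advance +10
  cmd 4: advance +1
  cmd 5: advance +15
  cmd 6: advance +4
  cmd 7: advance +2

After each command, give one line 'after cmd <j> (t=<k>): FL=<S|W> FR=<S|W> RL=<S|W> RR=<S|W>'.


start t=14: FL=S FR=W RL=S RR=W
cmd 1: advance +15 → t=29, phase=(15,7,0,4) → FL=W FR=W RL=S RR=W
cmd 2: advance +13 → t=42, phase=(12,4,13,1) → FL=W FR=W RL=W RR=S
cmd 3: advance +10 → t=52, phase=(6,14,7,11) → FL=W FR=W RL=W RR=W
cmd 4: advance +1 → t=53, phase=(7,15,8,12) → FL=W FR=W RL=W RR=W
cmd 5: advance +15 → t=68, phase=(6,14,7,11) → FL=W FR=W RL=W RR=W
cmd 6: advance +4 → t=72, phase=(10,2,11,15) → FL=W FR=S RL=W RR=W
cmd 7: advance +2 → t=74, phase=(12,4,13,1) → FL=W FR=W RL=W RR=S

after cmd 1 (t=29): FL=W FR=W RL=S RR=W
after cmd 2 (t=42): FL=W FR=W RL=W RR=S
after cmd 3 (t=52): FL=W FR=W RL=W RR=W
after cmd 4 (t=53): FL=W FR=W RL=W RR=W
after cmd 5 (t=68): FL=W FR=W RL=W RR=W
after cmd 6 (t=72): FL=W FR=S RL=W RR=W
after cmd 7 (t=74): FL=W FR=W RL=W RR=S


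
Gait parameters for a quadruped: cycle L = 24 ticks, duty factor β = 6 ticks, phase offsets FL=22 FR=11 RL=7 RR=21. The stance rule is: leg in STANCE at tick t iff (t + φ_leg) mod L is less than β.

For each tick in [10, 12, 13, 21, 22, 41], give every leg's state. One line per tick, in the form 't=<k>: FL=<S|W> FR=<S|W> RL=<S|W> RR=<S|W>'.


t=10: phase=(8,21,17,7) vs β=6 → FL=W FR=W RL=W RR=W
t=12: phase=(10,23,19,9) vs β=6 → FL=W FR=W RL=W RR=W
t=13: phase=(11,0,20,10) vs β=6 → FL=W FR=S RL=W RR=W
t=21: phase=(19,8,4,18) vs β=6 → FL=W FR=W RL=S RR=W
t=22: phase=(20,9,5,19) vs β=6 → FL=W FR=W RL=S RR=W
t=41: phase=(15,4,0,14) vs β=6 → FL=W FR=S RL=S RR=W

t=10: FL=W FR=W RL=W RR=W
t=12: FL=W FR=W RL=W RR=W
t=13: FL=W FR=S RL=W RR=W
t=21: FL=W FR=W RL=S RR=W
t=22: FL=W FR=W RL=S RR=W
t=41: FL=W FR=S RL=S RR=W


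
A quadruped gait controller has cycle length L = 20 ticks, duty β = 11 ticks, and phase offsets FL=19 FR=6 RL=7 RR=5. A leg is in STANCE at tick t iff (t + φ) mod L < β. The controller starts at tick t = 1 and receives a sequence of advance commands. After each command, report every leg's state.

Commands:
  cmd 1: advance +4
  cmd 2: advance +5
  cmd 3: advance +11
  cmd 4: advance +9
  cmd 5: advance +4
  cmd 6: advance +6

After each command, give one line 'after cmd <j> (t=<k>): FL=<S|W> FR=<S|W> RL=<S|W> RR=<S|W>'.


start t=1: FL=S FR=S RL=S RR=S
cmd 1: advance +4 → t=5, phase=(4,11,12,10) → FL=S FR=W RL=W RR=S
cmd 2: advance +5 → t=10, phase=(9,16,17,15) → FL=S FR=W RL=W RR=W
cmd 3: advance +11 → t=21, phase=(0,7,8,6) → FL=S FR=S RL=S RR=S
cmd 4: advance +9 → t=30, phase=(9,16,17,15) → FL=S FR=W RL=W RR=W
cmd 5: advance +4 → t=34, phase=(13,0,1,19) → FL=W FR=S RL=S RR=W
cmd 6: advance +6 → t=40, phase=(19,6,7,5) → FL=W FR=S RL=S RR=S

after cmd 1 (t=5): FL=S FR=W RL=W RR=S
after cmd 2 (t=10): FL=S FR=W RL=W RR=W
after cmd 3 (t=21): FL=S FR=S RL=S RR=S
after cmd 4 (t=30): FL=S FR=W RL=W RR=W
after cmd 5 (t=34): FL=W FR=S RL=S RR=W
after cmd 6 (t=40): FL=W FR=S RL=S RR=S


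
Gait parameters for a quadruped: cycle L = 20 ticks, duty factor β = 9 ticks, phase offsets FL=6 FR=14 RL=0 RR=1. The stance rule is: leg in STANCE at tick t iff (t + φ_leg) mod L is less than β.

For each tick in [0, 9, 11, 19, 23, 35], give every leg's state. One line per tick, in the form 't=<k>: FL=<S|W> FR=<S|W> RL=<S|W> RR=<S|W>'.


t=0: phase=(6,14,0,1) vs β=9 → FL=S FR=W RL=S RR=S
t=9: phase=(15,3,9,10) vs β=9 → FL=W FR=S RL=W RR=W
t=11: phase=(17,5,11,12) vs β=9 → FL=W FR=S RL=W RR=W
t=19: phase=(5,13,19,0) vs β=9 → FL=S FR=W RL=W RR=S
t=23: phase=(9,17,3,4) vs β=9 → FL=W FR=W RL=S RR=S
t=35: phase=(1,9,15,16) vs β=9 → FL=S FR=W RL=W RR=W

t=0: FL=S FR=W RL=S RR=S
t=9: FL=W FR=S RL=W RR=W
t=11: FL=W FR=S RL=W RR=W
t=19: FL=S FR=W RL=W RR=S
t=23: FL=W FR=W RL=S RR=S
t=35: FL=S FR=W RL=W RR=W


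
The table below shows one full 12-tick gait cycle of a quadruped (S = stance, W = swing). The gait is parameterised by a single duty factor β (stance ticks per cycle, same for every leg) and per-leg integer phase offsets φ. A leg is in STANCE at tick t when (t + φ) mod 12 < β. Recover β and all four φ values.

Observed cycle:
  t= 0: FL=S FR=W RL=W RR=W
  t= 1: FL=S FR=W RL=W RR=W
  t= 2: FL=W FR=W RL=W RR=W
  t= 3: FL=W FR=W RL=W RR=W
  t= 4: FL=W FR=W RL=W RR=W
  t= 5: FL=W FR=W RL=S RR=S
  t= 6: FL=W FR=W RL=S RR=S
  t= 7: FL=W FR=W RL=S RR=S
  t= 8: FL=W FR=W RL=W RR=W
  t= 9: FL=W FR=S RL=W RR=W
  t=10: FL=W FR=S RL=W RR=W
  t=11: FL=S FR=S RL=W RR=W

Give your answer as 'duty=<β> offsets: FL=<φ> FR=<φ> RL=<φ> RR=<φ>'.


duty β = stance ticks per leg = 3
FL: stance ticks = 3; W→S at t=11 → φ=1
FR: stance ticks = 3; W→S at t=9 → φ=3
RL: stance ticks = 3; W→S at t=5 → φ=7
RR: stance ticks = 3; W→S at t=5 → φ=7

duty=3 offsets: FL=1 FR=3 RL=7 RR=7


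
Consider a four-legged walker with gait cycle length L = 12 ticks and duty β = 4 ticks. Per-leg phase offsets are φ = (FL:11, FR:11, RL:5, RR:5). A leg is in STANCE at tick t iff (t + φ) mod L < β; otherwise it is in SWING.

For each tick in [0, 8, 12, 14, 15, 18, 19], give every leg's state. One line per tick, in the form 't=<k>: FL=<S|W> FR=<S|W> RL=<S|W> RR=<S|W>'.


t=0: FL=W FR=W RL=W RR=W
t=8: FL=W FR=W RL=S RR=S
t=12: FL=W FR=W RL=W RR=W
t=14: FL=S FR=S RL=W RR=W
t=15: FL=S FR=S RL=W RR=W
t=18: FL=W FR=W RL=W RR=W
t=19: FL=W FR=W RL=S RR=S

t=0: phase=(11,11,5,5) vs β=4 → FL=W FR=W RL=W RR=W
t=8: phase=(7,7,1,1) vs β=4 → FL=W FR=W RL=S RR=S
t=12: phase=(11,11,5,5) vs β=4 → FL=W FR=W RL=W RR=W
t=14: phase=(1,1,7,7) vs β=4 → FL=S FR=S RL=W RR=W
t=15: phase=(2,2,8,8) vs β=4 → FL=S FR=S RL=W RR=W
t=18: phase=(5,5,11,11) vs β=4 → FL=W FR=W RL=W RR=W
t=19: phase=(6,6,0,0) vs β=4 → FL=W FR=W RL=S RR=S


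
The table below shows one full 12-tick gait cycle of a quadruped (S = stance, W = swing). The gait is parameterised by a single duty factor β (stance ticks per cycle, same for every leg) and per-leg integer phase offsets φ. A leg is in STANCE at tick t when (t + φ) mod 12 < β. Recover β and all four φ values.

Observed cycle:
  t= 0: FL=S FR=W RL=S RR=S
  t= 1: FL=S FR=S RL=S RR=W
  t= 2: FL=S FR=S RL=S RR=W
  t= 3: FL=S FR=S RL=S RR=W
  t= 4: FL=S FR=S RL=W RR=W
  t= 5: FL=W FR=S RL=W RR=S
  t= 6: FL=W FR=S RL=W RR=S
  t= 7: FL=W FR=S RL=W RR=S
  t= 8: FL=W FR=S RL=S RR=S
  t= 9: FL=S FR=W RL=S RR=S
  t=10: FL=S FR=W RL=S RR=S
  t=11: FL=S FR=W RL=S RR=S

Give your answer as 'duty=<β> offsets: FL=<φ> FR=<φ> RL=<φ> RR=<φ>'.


duty β = stance ticks per leg = 8
FL: stance ticks = 8; W→S at t=9 → φ=3
FR: stance ticks = 8; W→S at t=1 → φ=11
RL: stance ticks = 8; W→S at t=8 → φ=4
RR: stance ticks = 8; W→S at t=5 → φ=7

duty=8 offsets: FL=3 FR=11 RL=4 RR=7


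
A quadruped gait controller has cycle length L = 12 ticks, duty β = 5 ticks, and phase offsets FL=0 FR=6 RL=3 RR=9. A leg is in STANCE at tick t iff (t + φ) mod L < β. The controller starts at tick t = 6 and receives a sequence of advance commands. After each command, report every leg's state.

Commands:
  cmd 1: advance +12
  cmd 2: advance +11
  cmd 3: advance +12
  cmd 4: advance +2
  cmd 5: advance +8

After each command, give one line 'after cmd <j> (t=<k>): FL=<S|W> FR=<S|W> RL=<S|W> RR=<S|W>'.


after cmd 1 (t=18): FL=W FR=S RL=W RR=S
after cmd 2 (t=29): FL=W FR=W RL=W RR=S
after cmd 3 (t=41): FL=W FR=W RL=W RR=S
after cmd 4 (t=43): FL=W FR=S RL=W RR=S
after cmd 5 (t=51): FL=S FR=W RL=W RR=S

start t=6: FL=W FR=S RL=W RR=S
cmd 1: advance +12 → t=18, phase=(6,0,9,3) → FL=W FR=S RL=W RR=S
cmd 2: advance +11 → t=29, phase=(5,11,8,2) → FL=W FR=W RL=W RR=S
cmd 3: advance +12 → t=41, phase=(5,11,8,2) → FL=W FR=W RL=W RR=S
cmd 4: advance +2 → t=43, phase=(7,1,10,4) → FL=W FR=S RL=W RR=S
cmd 5: advance +8 → t=51, phase=(3,9,6,0) → FL=S FR=W RL=W RR=S


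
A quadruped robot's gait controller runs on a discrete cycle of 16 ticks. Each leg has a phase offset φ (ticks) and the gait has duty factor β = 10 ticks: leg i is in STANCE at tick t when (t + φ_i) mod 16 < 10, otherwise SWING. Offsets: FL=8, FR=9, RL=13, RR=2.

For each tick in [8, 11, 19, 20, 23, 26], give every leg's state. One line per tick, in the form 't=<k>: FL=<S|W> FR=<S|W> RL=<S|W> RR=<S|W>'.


t=8: FL=S FR=S RL=S RR=W
t=11: FL=S FR=S RL=S RR=W
t=19: FL=W FR=W RL=S RR=S
t=20: FL=W FR=W RL=S RR=S
t=23: FL=W FR=S RL=S RR=S
t=26: FL=S FR=S RL=S RR=W

t=8: phase=(0,1,5,10) vs β=10 → FL=S FR=S RL=S RR=W
t=11: phase=(3,4,8,13) vs β=10 → FL=S FR=S RL=S RR=W
t=19: phase=(11,12,0,5) vs β=10 → FL=W FR=W RL=S RR=S
t=20: phase=(12,13,1,6) vs β=10 → FL=W FR=W RL=S RR=S
t=23: phase=(15,0,4,9) vs β=10 → FL=W FR=S RL=S RR=S
t=26: phase=(2,3,7,12) vs β=10 → FL=S FR=S RL=S RR=W


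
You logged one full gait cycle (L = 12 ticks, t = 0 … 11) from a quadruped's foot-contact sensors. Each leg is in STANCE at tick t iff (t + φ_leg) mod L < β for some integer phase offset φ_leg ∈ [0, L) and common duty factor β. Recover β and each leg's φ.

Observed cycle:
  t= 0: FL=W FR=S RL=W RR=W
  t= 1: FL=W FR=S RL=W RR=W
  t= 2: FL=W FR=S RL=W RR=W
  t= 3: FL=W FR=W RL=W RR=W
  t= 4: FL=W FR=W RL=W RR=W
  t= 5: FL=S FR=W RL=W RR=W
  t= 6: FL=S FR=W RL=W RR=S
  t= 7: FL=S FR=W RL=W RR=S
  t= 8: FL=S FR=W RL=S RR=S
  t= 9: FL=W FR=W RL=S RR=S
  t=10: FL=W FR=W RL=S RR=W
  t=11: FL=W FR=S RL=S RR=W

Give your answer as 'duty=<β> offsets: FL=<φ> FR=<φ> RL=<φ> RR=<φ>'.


duty β = stance ticks per leg = 4
FL: stance ticks = 4; W→S at t=5 → φ=7
FR: stance ticks = 4; W→S at t=11 → φ=1
RL: stance ticks = 4; W→S at t=8 → φ=4
RR: stance ticks = 4; W→S at t=6 → φ=6

duty=4 offsets: FL=7 FR=1 RL=4 RR=6


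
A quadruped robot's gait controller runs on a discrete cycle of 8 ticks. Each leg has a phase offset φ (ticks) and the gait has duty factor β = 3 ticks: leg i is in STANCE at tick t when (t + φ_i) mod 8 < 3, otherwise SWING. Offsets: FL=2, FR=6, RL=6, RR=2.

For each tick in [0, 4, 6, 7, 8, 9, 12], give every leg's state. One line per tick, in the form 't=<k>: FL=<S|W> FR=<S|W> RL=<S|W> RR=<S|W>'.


t=0: phase=(2,6,6,2) vs β=3 → FL=S FR=W RL=W RR=S
t=4: phase=(6,2,2,6) vs β=3 → FL=W FR=S RL=S RR=W
t=6: phase=(0,4,4,0) vs β=3 → FL=S FR=W RL=W RR=S
t=7: phase=(1,5,5,1) vs β=3 → FL=S FR=W RL=W RR=S
t=8: phase=(2,6,6,2) vs β=3 → FL=S FR=W RL=W RR=S
t=9: phase=(3,7,7,3) vs β=3 → FL=W FR=W RL=W RR=W
t=12: phase=(6,2,2,6) vs β=3 → FL=W FR=S RL=S RR=W

t=0: FL=S FR=W RL=W RR=S
t=4: FL=W FR=S RL=S RR=W
t=6: FL=S FR=W RL=W RR=S
t=7: FL=S FR=W RL=W RR=S
t=8: FL=S FR=W RL=W RR=S
t=9: FL=W FR=W RL=W RR=W
t=12: FL=W FR=S RL=S RR=W


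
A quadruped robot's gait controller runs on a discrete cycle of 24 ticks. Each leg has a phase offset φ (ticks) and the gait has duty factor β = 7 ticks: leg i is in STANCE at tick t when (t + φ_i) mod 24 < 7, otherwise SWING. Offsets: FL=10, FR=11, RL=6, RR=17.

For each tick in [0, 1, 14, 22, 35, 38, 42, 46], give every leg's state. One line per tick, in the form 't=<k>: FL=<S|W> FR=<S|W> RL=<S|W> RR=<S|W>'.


t=0: phase=(10,11,6,17) vs β=7 → FL=W FR=W RL=S RR=W
t=1: phase=(11,12,7,18) vs β=7 → FL=W FR=W RL=W RR=W
t=14: phase=(0,1,20,7) vs β=7 → FL=S FR=S RL=W RR=W
t=22: phase=(8,9,4,15) vs β=7 → FL=W FR=W RL=S RR=W
t=35: phase=(21,22,17,4) vs β=7 → FL=W FR=W RL=W RR=S
t=38: phase=(0,1,20,7) vs β=7 → FL=S FR=S RL=W RR=W
t=42: phase=(4,5,0,11) vs β=7 → FL=S FR=S RL=S RR=W
t=46: phase=(8,9,4,15) vs β=7 → FL=W FR=W RL=S RR=W

t=0: FL=W FR=W RL=S RR=W
t=1: FL=W FR=W RL=W RR=W
t=14: FL=S FR=S RL=W RR=W
t=22: FL=W FR=W RL=S RR=W
t=35: FL=W FR=W RL=W RR=S
t=38: FL=S FR=S RL=W RR=W
t=42: FL=S FR=S RL=S RR=W
t=46: FL=W FR=W RL=S RR=W


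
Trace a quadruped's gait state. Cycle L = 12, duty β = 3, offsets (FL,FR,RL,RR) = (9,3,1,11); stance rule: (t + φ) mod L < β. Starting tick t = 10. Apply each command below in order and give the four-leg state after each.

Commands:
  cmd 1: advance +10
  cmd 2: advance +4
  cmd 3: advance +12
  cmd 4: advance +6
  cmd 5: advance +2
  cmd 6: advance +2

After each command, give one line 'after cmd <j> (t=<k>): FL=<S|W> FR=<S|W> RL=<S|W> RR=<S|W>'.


start t=10: FL=W FR=S RL=W RR=W
cmd 1: advance +10 → t=20, phase=(5,11,9,7) → FL=W FR=W RL=W RR=W
cmd 2: advance +4 → t=24, phase=(9,3,1,11) → FL=W FR=W RL=S RR=W
cmd 3: advance +12 → t=36, phase=(9,3,1,11) → FL=W FR=W RL=S RR=W
cmd 4: advance +6 → t=42, phase=(3,9,7,5) → FL=W FR=W RL=W RR=W
cmd 5: advance +2 → t=44, phase=(5,11,9,7) → FL=W FR=W RL=W RR=W
cmd 6: advance +2 → t=46, phase=(7,1,11,9) → FL=W FR=S RL=W RR=W

after cmd 1 (t=20): FL=W FR=W RL=W RR=W
after cmd 2 (t=24): FL=W FR=W RL=S RR=W
after cmd 3 (t=36): FL=W FR=W RL=S RR=W
after cmd 4 (t=42): FL=W FR=W RL=W RR=W
after cmd 5 (t=44): FL=W FR=W RL=W RR=W
after cmd 6 (t=46): FL=W FR=S RL=W RR=W


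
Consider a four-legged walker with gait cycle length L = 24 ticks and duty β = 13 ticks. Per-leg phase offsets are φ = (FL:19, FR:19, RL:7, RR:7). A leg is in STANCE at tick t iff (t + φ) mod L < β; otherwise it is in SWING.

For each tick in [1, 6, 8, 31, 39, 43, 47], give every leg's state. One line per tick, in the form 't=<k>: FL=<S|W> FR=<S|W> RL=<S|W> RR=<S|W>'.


t=1: phase=(20,20,8,8) vs β=13 → FL=W FR=W RL=S RR=S
t=6: phase=(1,1,13,13) vs β=13 → FL=S FR=S RL=W RR=W
t=8: phase=(3,3,15,15) vs β=13 → FL=S FR=S RL=W RR=W
t=31: phase=(2,2,14,14) vs β=13 → FL=S FR=S RL=W RR=W
t=39: phase=(10,10,22,22) vs β=13 → FL=S FR=S RL=W RR=W
t=43: phase=(14,14,2,2) vs β=13 → FL=W FR=W RL=S RR=S
t=47: phase=(18,18,6,6) vs β=13 → FL=W FR=W RL=S RR=S

t=1: FL=W FR=W RL=S RR=S
t=6: FL=S FR=S RL=W RR=W
t=8: FL=S FR=S RL=W RR=W
t=31: FL=S FR=S RL=W RR=W
t=39: FL=S FR=S RL=W RR=W
t=43: FL=W FR=W RL=S RR=S
t=47: FL=W FR=W RL=S RR=S
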